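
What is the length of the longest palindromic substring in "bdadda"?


Input: "bdadda"
Checking substrings for palindromes:
  [2:6] "adda" (len 4) => palindrome
  [1:4] "dad" (len 3) => palindrome
  [3:5] "dd" (len 2) => palindrome
Longest palindromic substring: "adda" with length 4

4


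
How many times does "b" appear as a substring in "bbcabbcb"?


Searching for "b" in "bbcabbcb"
Scanning each position:
  Position 0: "b" => MATCH
  Position 1: "b" => MATCH
  Position 2: "c" => no
  Position 3: "a" => no
  Position 4: "b" => MATCH
  Position 5: "b" => MATCH
  Position 6: "c" => no
  Position 7: "b" => MATCH
Total occurrences: 5

5


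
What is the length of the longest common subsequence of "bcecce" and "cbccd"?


LCS of "bcecce" and "cbccd"
DP table:
           c    b    c    c    d
      0    0    0    0    0    0
  b   0    0    1    1    1    1
  c   0    1    1    2    2    2
  e   0    1    1    2    2    2
  c   0    1    1    2    3    3
  c   0    1    1    2    3    3
  e   0    1    1    2    3    3
LCS length = dp[6][5] = 3

3


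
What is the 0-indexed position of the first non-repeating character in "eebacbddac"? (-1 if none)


Input: eebacbddac
Character frequencies:
  'a': 2
  'b': 2
  'c': 2
  'd': 2
  'e': 2
Scanning left to right for freq == 1:
  Position 0 ('e'): freq=2, skip
  Position 1 ('e'): freq=2, skip
  Position 2 ('b'): freq=2, skip
  Position 3 ('a'): freq=2, skip
  Position 4 ('c'): freq=2, skip
  Position 5 ('b'): freq=2, skip
  Position 6 ('d'): freq=2, skip
  Position 7 ('d'): freq=2, skip
  Position 8 ('a'): freq=2, skip
  Position 9 ('c'): freq=2, skip
  No unique character found => answer = -1

-1


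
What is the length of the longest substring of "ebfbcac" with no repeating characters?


Input: "ebfbcac"
Sliding window (track last position of each char):
  Position 0 ('e'): window [0,0] length 1 -- new best
  Position 1 ('b'): window [0,1] length 2 -- new best
  Position 2 ('f'): window [0,2] length 3 -- new best
  Position 3 ('b'): repeat (last at 1), move window start to 2
  Position 3 ('b'): window [2,3] length 2
  Position 4 ('c'): window [2,4] length 3
  Position 5 ('a'): window [2,5] length 4 -- new best
  Position 6 ('c'): repeat (last at 4), move window start to 5
  Position 6 ('c'): window [5,6] length 2
Longest substring with no repeats: "fbca" with length 4

4


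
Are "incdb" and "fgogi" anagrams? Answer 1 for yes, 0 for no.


Strings: "incdb", "fgogi"
Sorted first:  bcdin
Sorted second: fggio
Differ at position 0: 'b' vs 'f' => not anagrams

0


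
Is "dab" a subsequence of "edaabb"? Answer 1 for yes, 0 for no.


Check if "dab" is a subsequence of "edaabb"
Greedy scan:
  Position 0 ('e'): no match needed
  Position 1 ('d'): matches sub[0] = 'd'
  Position 2 ('a'): matches sub[1] = 'a'
  Position 3 ('a'): no match needed
  Position 4 ('b'): matches sub[2] = 'b'
  Position 5 ('b'): no match needed
All 3 characters matched => is a subsequence

1


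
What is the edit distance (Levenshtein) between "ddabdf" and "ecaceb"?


Computing edit distance: "ddabdf" -> "ecaceb"
DP table:
           e    c    a    c    e    b
      0    1    2    3    4    5    6
  d   1    1    2    3    4    5    6
  d   2    2    2    3    4    5    6
  a   3    3    3    2    3    4    5
  b   4    4    4    3    3    4    4
  d   5    5    5    4    4    4    5
  f   6    6    6    5    5    5    5
Edit distance = dp[6][6] = 5

5


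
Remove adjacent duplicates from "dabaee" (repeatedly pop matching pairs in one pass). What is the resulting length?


Input: dabaee
Stack-based adjacent duplicate removal:
  Read 'd': push. Stack: d
  Read 'a': push. Stack: da
  Read 'b': push. Stack: dab
  Read 'a': push. Stack: daba
  Read 'e': push. Stack: dabae
  Read 'e': matches stack top 'e' => pop. Stack: daba
Final stack: "daba" (length 4)

4


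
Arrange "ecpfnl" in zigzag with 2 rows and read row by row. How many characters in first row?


Zigzag "ecpfnl" into 2 rows:
Placing characters:
  'e' => row 0
  'c' => row 1
  'p' => row 0
  'f' => row 1
  'n' => row 0
  'l' => row 1
Rows:
  Row 0: "epn"
  Row 1: "cfl"
First row length: 3

3


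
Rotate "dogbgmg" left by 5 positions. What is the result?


Input: "dogbgmg", rotate left by 5
First 5 characters: "dogbg"
Remaining characters: "mg"
Concatenate remaining + first: "mg" + "dogbg" = "mgdogbg"

mgdogbg


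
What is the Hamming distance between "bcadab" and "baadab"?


Comparing "bcadab" and "baadab" position by position:
  Position 0: 'b' vs 'b' => same
  Position 1: 'c' vs 'a' => differ
  Position 2: 'a' vs 'a' => same
  Position 3: 'd' vs 'd' => same
  Position 4: 'a' vs 'a' => same
  Position 5: 'b' vs 'b' => same
Total differences (Hamming distance): 1

1


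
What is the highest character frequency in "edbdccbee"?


Input: edbdccbee
Character counts:
  'b': 2
  'c': 2
  'd': 2
  'e': 3
Maximum frequency: 3

3


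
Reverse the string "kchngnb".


Input: kchngnb
Reading characters right to left:
  Position 6: 'b'
  Position 5: 'n'
  Position 4: 'g'
  Position 3: 'n'
  Position 2: 'h'
  Position 1: 'c'
  Position 0: 'k'
Reversed: bngnhck

bngnhck


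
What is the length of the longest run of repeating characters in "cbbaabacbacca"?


Input: "cbbaabacbacca"
Scanning for longest run:
  Position 1 ('b'): new char, reset run to 1
  Position 2 ('b'): continues run of 'b', length=2
  Position 3 ('a'): new char, reset run to 1
  Position 4 ('a'): continues run of 'a', length=2
  Position 5 ('b'): new char, reset run to 1
  Position 6 ('a'): new char, reset run to 1
  Position 7 ('c'): new char, reset run to 1
  Position 8 ('b'): new char, reset run to 1
  Position 9 ('a'): new char, reset run to 1
  Position 10 ('c'): new char, reset run to 1
  Position 11 ('c'): continues run of 'c', length=2
  Position 12 ('a'): new char, reset run to 1
Longest run: 'b' with length 2

2


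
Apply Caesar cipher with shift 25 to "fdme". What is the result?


Caesar cipher: shift "fdme" by 25
  'f' (pos 5) + 25 = pos 4 = 'e'
  'd' (pos 3) + 25 = pos 2 = 'c'
  'm' (pos 12) + 25 = pos 11 = 'l'
  'e' (pos 4) + 25 = pos 3 = 'd'
Result: ecld

ecld


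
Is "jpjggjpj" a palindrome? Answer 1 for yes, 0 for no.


Input: jpjggjpj
Reversed: jpjggjpj
  Compare pos 0 ('j') with pos 7 ('j'): match
  Compare pos 1 ('p') with pos 6 ('p'): match
  Compare pos 2 ('j') with pos 5 ('j'): match
  Compare pos 3 ('g') with pos 4 ('g'): match
Result: palindrome

1


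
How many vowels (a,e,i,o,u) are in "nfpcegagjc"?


Input: nfpcegagjc
Checking each character:
  'n' at position 0: consonant
  'f' at position 1: consonant
  'p' at position 2: consonant
  'c' at position 3: consonant
  'e' at position 4: vowel (running total: 1)
  'g' at position 5: consonant
  'a' at position 6: vowel (running total: 2)
  'g' at position 7: consonant
  'j' at position 8: consonant
  'c' at position 9: consonant
Total vowels: 2

2


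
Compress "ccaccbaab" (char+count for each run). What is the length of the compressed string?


Input: ccaccbaab
Runs:
  'c' x 2 => "c2"
  'a' x 1 => "a1"
  'c' x 2 => "c2"
  'b' x 1 => "b1"
  'a' x 2 => "a2"
  'b' x 1 => "b1"
Compressed: "c2a1c2b1a2b1"
Compressed length: 12

12


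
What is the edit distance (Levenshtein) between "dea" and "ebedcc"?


Computing edit distance: "dea" -> "ebedcc"
DP table:
           e    b    e    d    c    c
      0    1    2    3    4    5    6
  d   1    1    2    3    3    4    5
  e   2    1    2    2    3    4    5
  a   3    2    2    3    3    4    5
Edit distance = dp[3][6] = 5

5


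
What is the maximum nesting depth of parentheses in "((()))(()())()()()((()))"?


Input: "((()))(()())()()()((()))"
Tracking depth:
  Position 0 '(': depth becomes 1
  Position 1 '(': depth becomes 2
  Position 2 '(': depth becomes 3
  Position 3 ')': depth becomes 2
  Position 4 ')': depth becomes 1
  Position 5 ')': depth becomes 0
  Position 6 '(': depth becomes 1
  Position 7 '(': depth becomes 2
  Position 8 ')': depth becomes 1
  Position 9 '(': depth becomes 2
  Position 10 ')': depth becomes 1
  Position 11 ')': depth becomes 0
  Position 12 '(': depth becomes 1
  Position 13 ')': depth becomes 0
  Position 14 '(': depth becomes 1
  Position 15 ')': depth becomes 0
  Position 16 '(': depth becomes 1
  Position 17 ')': depth becomes 0
  Position 18 '(': depth becomes 1
  Position 19 '(': depth becomes 2
  Position 20 '(': depth becomes 3
  Position 21 ')': depth becomes 2
  Position 22 ')': depth becomes 1
  Position 23 ')': depth becomes 0
Maximum depth reached: 3

3


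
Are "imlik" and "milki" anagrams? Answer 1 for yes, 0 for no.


Strings: "imlik", "milki"
Sorted first:  iiklm
Sorted second: iiklm
Sorted forms match => anagrams

1


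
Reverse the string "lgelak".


Input: lgelak
Reading characters right to left:
  Position 5: 'k'
  Position 4: 'a'
  Position 3: 'l'
  Position 2: 'e'
  Position 1: 'g'
  Position 0: 'l'
Reversed: kalegl

kalegl


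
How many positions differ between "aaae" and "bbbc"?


Comparing "aaae" and "bbbc" position by position:
  Position 0: 'a' vs 'b' => DIFFER
  Position 1: 'a' vs 'b' => DIFFER
  Position 2: 'a' vs 'b' => DIFFER
  Position 3: 'e' vs 'c' => DIFFER
Positions that differ: 4

4


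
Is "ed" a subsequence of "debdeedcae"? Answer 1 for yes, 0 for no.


Check if "ed" is a subsequence of "debdeedcae"
Greedy scan:
  Position 0 ('d'): no match needed
  Position 1 ('e'): matches sub[0] = 'e'
  Position 2 ('b'): no match needed
  Position 3 ('d'): matches sub[1] = 'd'
  Position 4 ('e'): no match needed
  Position 5 ('e'): no match needed
  Position 6 ('d'): no match needed
  Position 7 ('c'): no match needed
  Position 8 ('a'): no match needed
  Position 9 ('e'): no match needed
All 2 characters matched => is a subsequence

1


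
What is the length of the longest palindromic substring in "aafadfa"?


Input: "aafadfa"
Checking substrings for palindromes:
  [1:4] "afa" (len 3) => palindrome
  [0:2] "aa" (len 2) => palindrome
Longest palindromic substring: "afa" with length 3

3


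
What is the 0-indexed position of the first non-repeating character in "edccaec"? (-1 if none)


Input: edccaec
Character frequencies:
  'a': 1
  'c': 3
  'd': 1
  'e': 2
Scanning left to right for freq == 1:
  Position 0 ('e'): freq=2, skip
  Position 1 ('d'): unique! => answer = 1

1


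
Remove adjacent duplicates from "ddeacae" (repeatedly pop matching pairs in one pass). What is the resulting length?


Input: ddeacae
Stack-based adjacent duplicate removal:
  Read 'd': push. Stack: d
  Read 'd': matches stack top 'd' => pop. Stack: (empty)
  Read 'e': push. Stack: e
  Read 'a': push. Stack: ea
  Read 'c': push. Stack: eac
  Read 'a': push. Stack: eaca
  Read 'e': push. Stack: eacae
Final stack: "eacae" (length 5)

5


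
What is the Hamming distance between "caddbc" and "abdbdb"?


Comparing "caddbc" and "abdbdb" position by position:
  Position 0: 'c' vs 'a' => differ
  Position 1: 'a' vs 'b' => differ
  Position 2: 'd' vs 'd' => same
  Position 3: 'd' vs 'b' => differ
  Position 4: 'b' vs 'd' => differ
  Position 5: 'c' vs 'b' => differ
Total differences (Hamming distance): 5

5


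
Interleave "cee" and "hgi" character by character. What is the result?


Interleaving "cee" and "hgi":
  Position 0: 'c' from first, 'h' from second => "ch"
  Position 1: 'e' from first, 'g' from second => "eg"
  Position 2: 'e' from first, 'i' from second => "ei"
Result: chegei

chegei


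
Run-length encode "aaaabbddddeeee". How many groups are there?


Input: aaaabbddddeeee
Scanning for consecutive runs:
  Group 1: 'a' x 4 (positions 0-3)
  Group 2: 'b' x 2 (positions 4-5)
  Group 3: 'd' x 4 (positions 6-9)
  Group 4: 'e' x 4 (positions 10-13)
Total groups: 4

4


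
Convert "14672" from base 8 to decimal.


Input: "14672" in base 8
Positional expansion:
  Digit '1' (value 1) x 8^4 = 4096
  Digit '4' (value 4) x 8^3 = 2048
  Digit '6' (value 6) x 8^2 = 384
  Digit '7' (value 7) x 8^1 = 56
  Digit '2' (value 2) x 8^0 = 2
Sum = 6586

6586


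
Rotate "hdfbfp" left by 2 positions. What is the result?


Input: "hdfbfp", rotate left by 2
First 2 characters: "hd"
Remaining characters: "fbfp"
Concatenate remaining + first: "fbfp" + "hd" = "fbfphd"

fbfphd


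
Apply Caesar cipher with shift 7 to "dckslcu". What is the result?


Caesar cipher: shift "dckslcu" by 7
  'd' (pos 3) + 7 = pos 10 = 'k'
  'c' (pos 2) + 7 = pos 9 = 'j'
  'k' (pos 10) + 7 = pos 17 = 'r'
  's' (pos 18) + 7 = pos 25 = 'z'
  'l' (pos 11) + 7 = pos 18 = 's'
  'c' (pos 2) + 7 = pos 9 = 'j'
  'u' (pos 20) + 7 = pos 1 = 'b'
Result: kjrzsjb

kjrzsjb


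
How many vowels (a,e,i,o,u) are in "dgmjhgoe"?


Input: dgmjhgoe
Checking each character:
  'd' at position 0: consonant
  'g' at position 1: consonant
  'm' at position 2: consonant
  'j' at position 3: consonant
  'h' at position 4: consonant
  'g' at position 5: consonant
  'o' at position 6: vowel (running total: 1)
  'e' at position 7: vowel (running total: 2)
Total vowels: 2

2


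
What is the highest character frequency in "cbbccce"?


Input: cbbccce
Character counts:
  'b': 2
  'c': 4
  'e': 1
Maximum frequency: 4

4


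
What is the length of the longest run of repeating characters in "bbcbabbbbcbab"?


Input: "bbcbabbbbcbab"
Scanning for longest run:
  Position 1 ('b'): continues run of 'b', length=2
  Position 2 ('c'): new char, reset run to 1
  Position 3 ('b'): new char, reset run to 1
  Position 4 ('a'): new char, reset run to 1
  Position 5 ('b'): new char, reset run to 1
  Position 6 ('b'): continues run of 'b', length=2
  Position 7 ('b'): continues run of 'b', length=3
  Position 8 ('b'): continues run of 'b', length=4
  Position 9 ('c'): new char, reset run to 1
  Position 10 ('b'): new char, reset run to 1
  Position 11 ('a'): new char, reset run to 1
  Position 12 ('b'): new char, reset run to 1
Longest run: 'b' with length 4

4


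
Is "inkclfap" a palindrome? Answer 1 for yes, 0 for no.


Input: inkclfap
Reversed: paflckni
  Compare pos 0 ('i') with pos 7 ('p'): MISMATCH
  Compare pos 1 ('n') with pos 6 ('a'): MISMATCH
  Compare pos 2 ('k') with pos 5 ('f'): MISMATCH
  Compare pos 3 ('c') with pos 4 ('l'): MISMATCH
Result: not a palindrome

0


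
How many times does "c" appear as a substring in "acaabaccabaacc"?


Searching for "c" in "acaabaccabaacc"
Scanning each position:
  Position 0: "a" => no
  Position 1: "c" => MATCH
  Position 2: "a" => no
  Position 3: "a" => no
  Position 4: "b" => no
  Position 5: "a" => no
  Position 6: "c" => MATCH
  Position 7: "c" => MATCH
  Position 8: "a" => no
  Position 9: "b" => no
  Position 10: "a" => no
  Position 11: "a" => no
  Position 12: "c" => MATCH
  Position 13: "c" => MATCH
Total occurrences: 5

5


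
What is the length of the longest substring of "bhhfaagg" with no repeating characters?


Input: "bhhfaagg"
Sliding window (track last position of each char):
  Position 0 ('b'): window [0,0] length 1 -- new best
  Position 1 ('h'): window [0,1] length 2 -- new best
  Position 2 ('h'): repeat (last at 1), move window start to 2
  Position 2 ('h'): window [2,2] length 1
  Position 3 ('f'): window [2,3] length 2
  Position 4 ('a'): window [2,4] length 3 -- new best
  Position 5 ('a'): repeat (last at 4), move window start to 5
  Position 5 ('a'): window [5,5] length 1
  Position 6 ('g'): window [5,6] length 2
  Position 7 ('g'): repeat (last at 6), move window start to 7
  Position 7 ('g'): window [7,7] length 1
Longest substring with no repeats: "hfa" with length 3

3


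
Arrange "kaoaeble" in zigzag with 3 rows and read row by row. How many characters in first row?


Zigzag "kaoaeble" into 3 rows:
Placing characters:
  'k' => row 0
  'a' => row 1
  'o' => row 2
  'a' => row 1
  'e' => row 0
  'b' => row 1
  'l' => row 2
  'e' => row 1
Rows:
  Row 0: "ke"
  Row 1: "aabe"
  Row 2: "ol"
First row length: 2

2


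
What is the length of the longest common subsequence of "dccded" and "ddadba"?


LCS of "dccded" and "ddadba"
DP table:
           d    d    a    d    b    a
      0    0    0    0    0    0    0
  d   0    1    1    1    1    1    1
  c   0    1    1    1    1    1    1
  c   0    1    1    1    1    1    1
  d   0    1    2    2    2    2    2
  e   0    1    2    2    2    2    2
  d   0    1    2    2    3    3    3
LCS length = dp[6][6] = 3

3


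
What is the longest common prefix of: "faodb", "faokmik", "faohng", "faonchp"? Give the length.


Words: faodb, faokmik, faohng, faonchp
  Position 0: all 'f' => match
  Position 1: all 'a' => match
  Position 2: all 'o' => match
  Position 3: ('d', 'k', 'h', 'n') => mismatch, stop
LCP = "fao" (length 3)

3


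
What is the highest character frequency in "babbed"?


Input: babbed
Character counts:
  'a': 1
  'b': 3
  'd': 1
  'e': 1
Maximum frequency: 3

3


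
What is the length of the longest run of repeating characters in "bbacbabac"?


Input: "bbacbabac"
Scanning for longest run:
  Position 1 ('b'): continues run of 'b', length=2
  Position 2 ('a'): new char, reset run to 1
  Position 3 ('c'): new char, reset run to 1
  Position 4 ('b'): new char, reset run to 1
  Position 5 ('a'): new char, reset run to 1
  Position 6 ('b'): new char, reset run to 1
  Position 7 ('a'): new char, reset run to 1
  Position 8 ('c'): new char, reset run to 1
Longest run: 'b' with length 2

2


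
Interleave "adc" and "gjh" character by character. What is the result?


Interleaving "adc" and "gjh":
  Position 0: 'a' from first, 'g' from second => "ag"
  Position 1: 'd' from first, 'j' from second => "dj"
  Position 2: 'c' from first, 'h' from second => "ch"
Result: agdjch

agdjch


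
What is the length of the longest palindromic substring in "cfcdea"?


Input: "cfcdea"
Checking substrings for palindromes:
  [0:3] "cfc" (len 3) => palindrome
Longest palindromic substring: "cfc" with length 3

3


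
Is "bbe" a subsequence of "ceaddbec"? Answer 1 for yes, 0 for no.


Check if "bbe" is a subsequence of "ceaddbec"
Greedy scan:
  Position 0 ('c'): no match needed
  Position 1 ('e'): no match needed
  Position 2 ('a'): no match needed
  Position 3 ('d'): no match needed
  Position 4 ('d'): no match needed
  Position 5 ('b'): matches sub[0] = 'b'
  Position 6 ('e'): no match needed
  Position 7 ('c'): no match needed
Only matched 1/3 characters => not a subsequence

0


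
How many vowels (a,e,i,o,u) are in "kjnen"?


Input: kjnen
Checking each character:
  'k' at position 0: consonant
  'j' at position 1: consonant
  'n' at position 2: consonant
  'e' at position 3: vowel (running total: 1)
  'n' at position 4: consonant
Total vowels: 1

1


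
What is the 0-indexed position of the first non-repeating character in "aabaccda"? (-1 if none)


Input: aabaccda
Character frequencies:
  'a': 4
  'b': 1
  'c': 2
  'd': 1
Scanning left to right for freq == 1:
  Position 0 ('a'): freq=4, skip
  Position 1 ('a'): freq=4, skip
  Position 2 ('b'): unique! => answer = 2

2


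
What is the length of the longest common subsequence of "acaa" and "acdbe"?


LCS of "acaa" and "acdbe"
DP table:
           a    c    d    b    e
      0    0    0    0    0    0
  a   0    1    1    1    1    1
  c   0    1    2    2    2    2
  a   0    1    2    2    2    2
  a   0    1    2    2    2    2
LCS length = dp[4][5] = 2

2


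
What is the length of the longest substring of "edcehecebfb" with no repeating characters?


Input: "edcehecebfb"
Sliding window (track last position of each char):
  Position 0 ('e'): window [0,0] length 1 -- new best
  Position 1 ('d'): window [0,1] length 2 -- new best
  Position 2 ('c'): window [0,2] length 3 -- new best
  Position 3 ('e'): repeat (last at 0), move window start to 1
  Position 3 ('e'): window [1,3] length 3
  Position 4 ('h'): window [1,4] length 4 -- new best
  Position 5 ('e'): repeat (last at 3), move window start to 4
  Position 5 ('e'): window [4,5] length 2
  Position 6 ('c'): window [4,6] length 3
  Position 7 ('e'): repeat (last at 5), move window start to 6
  Position 7 ('e'): window [6,7] length 2
  Position 8 ('b'): window [6,8] length 3
  Position 9 ('f'): window [6,9] length 4
  Position 10 ('b'): repeat (last at 8), move window start to 9
  Position 10 ('b'): window [9,10] length 2
Longest substring with no repeats: "dceh" with length 4

4


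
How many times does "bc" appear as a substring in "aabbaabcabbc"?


Searching for "bc" in "aabbaabcabbc"
Scanning each position:
  Position 0: "aa" => no
  Position 1: "ab" => no
  Position 2: "bb" => no
  Position 3: "ba" => no
  Position 4: "aa" => no
  Position 5: "ab" => no
  Position 6: "bc" => MATCH
  Position 7: "ca" => no
  Position 8: "ab" => no
  Position 9: "bb" => no
  Position 10: "bc" => MATCH
Total occurrences: 2

2


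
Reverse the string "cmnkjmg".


Input: cmnkjmg
Reading characters right to left:
  Position 6: 'g'
  Position 5: 'm'
  Position 4: 'j'
  Position 3: 'k'
  Position 2: 'n'
  Position 1: 'm'
  Position 0: 'c'
Reversed: gmjknmc

gmjknmc


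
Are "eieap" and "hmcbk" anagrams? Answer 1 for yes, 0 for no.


Strings: "eieap", "hmcbk"
Sorted first:  aeeip
Sorted second: bchkm
Differ at position 0: 'a' vs 'b' => not anagrams

0


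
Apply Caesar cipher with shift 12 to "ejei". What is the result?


Caesar cipher: shift "ejei" by 12
  'e' (pos 4) + 12 = pos 16 = 'q'
  'j' (pos 9) + 12 = pos 21 = 'v'
  'e' (pos 4) + 12 = pos 16 = 'q'
  'i' (pos 8) + 12 = pos 20 = 'u'
Result: qvqu

qvqu


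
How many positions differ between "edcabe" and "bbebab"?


Comparing "edcabe" and "bbebab" position by position:
  Position 0: 'e' vs 'b' => DIFFER
  Position 1: 'd' vs 'b' => DIFFER
  Position 2: 'c' vs 'e' => DIFFER
  Position 3: 'a' vs 'b' => DIFFER
  Position 4: 'b' vs 'a' => DIFFER
  Position 5: 'e' vs 'b' => DIFFER
Positions that differ: 6

6


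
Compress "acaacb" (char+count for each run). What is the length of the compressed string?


Input: acaacb
Runs:
  'a' x 1 => "a1"
  'c' x 1 => "c1"
  'a' x 2 => "a2"
  'c' x 1 => "c1"
  'b' x 1 => "b1"
Compressed: "a1c1a2c1b1"
Compressed length: 10

10


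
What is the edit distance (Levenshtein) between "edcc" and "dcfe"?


Computing edit distance: "edcc" -> "dcfe"
DP table:
           d    c    f    e
      0    1    2    3    4
  e   1    1    2    3    3
  d   2    1    2    3    4
  c   3    2    1    2    3
  c   4    3    2    2    3
Edit distance = dp[4][4] = 3

3


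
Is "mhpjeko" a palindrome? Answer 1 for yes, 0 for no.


Input: mhpjeko
Reversed: okejphm
  Compare pos 0 ('m') with pos 6 ('o'): MISMATCH
  Compare pos 1 ('h') with pos 5 ('k'): MISMATCH
  Compare pos 2 ('p') with pos 4 ('e'): MISMATCH
Result: not a palindrome

0


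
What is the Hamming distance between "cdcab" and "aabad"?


Comparing "cdcab" and "aabad" position by position:
  Position 0: 'c' vs 'a' => differ
  Position 1: 'd' vs 'a' => differ
  Position 2: 'c' vs 'b' => differ
  Position 3: 'a' vs 'a' => same
  Position 4: 'b' vs 'd' => differ
Total differences (Hamming distance): 4

4


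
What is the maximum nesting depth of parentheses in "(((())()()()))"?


Input: "(((())()()()))"
Tracking depth:
  Position 0 '(': depth becomes 1
  Position 1 '(': depth becomes 2
  Position 2 '(': depth becomes 3
  Position 3 '(': depth becomes 4
  Position 4 ')': depth becomes 3
  Position 5 ')': depth becomes 2
  Position 6 '(': depth becomes 3
  Position 7 ')': depth becomes 2
  Position 8 '(': depth becomes 3
  Position 9 ')': depth becomes 2
  Position 10 '(': depth becomes 3
  Position 11 ')': depth becomes 2
  Position 12 ')': depth becomes 1
  Position 13 ')': depth becomes 0
Maximum depth reached: 4

4


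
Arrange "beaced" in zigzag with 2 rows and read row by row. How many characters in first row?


Zigzag "beaced" into 2 rows:
Placing characters:
  'b' => row 0
  'e' => row 1
  'a' => row 0
  'c' => row 1
  'e' => row 0
  'd' => row 1
Rows:
  Row 0: "bae"
  Row 1: "ecd"
First row length: 3

3


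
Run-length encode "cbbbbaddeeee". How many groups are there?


Input: cbbbbaddeeee
Scanning for consecutive runs:
  Group 1: 'c' x 1 (positions 0-0)
  Group 2: 'b' x 4 (positions 1-4)
  Group 3: 'a' x 1 (positions 5-5)
  Group 4: 'd' x 2 (positions 6-7)
  Group 5: 'e' x 4 (positions 8-11)
Total groups: 5

5


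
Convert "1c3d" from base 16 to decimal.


Input: "1c3d" in base 16
Positional expansion:
  Digit '1' (value 1) x 16^3 = 4096
  Digit 'c' (value 12) x 16^2 = 3072
  Digit '3' (value 3) x 16^1 = 48
  Digit 'd' (value 13) x 16^0 = 13
Sum = 7229

7229


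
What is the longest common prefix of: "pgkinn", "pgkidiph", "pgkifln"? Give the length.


Words: pgkinn, pgkidiph, pgkifln
  Position 0: all 'p' => match
  Position 1: all 'g' => match
  Position 2: all 'k' => match
  Position 3: all 'i' => match
  Position 4: ('n', 'd', 'f') => mismatch, stop
LCP = "pgki" (length 4)

4


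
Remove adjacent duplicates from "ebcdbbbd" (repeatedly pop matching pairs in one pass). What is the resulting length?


Input: ebcdbbbd
Stack-based adjacent duplicate removal:
  Read 'e': push. Stack: e
  Read 'b': push. Stack: eb
  Read 'c': push. Stack: ebc
  Read 'd': push. Stack: ebcd
  Read 'b': push. Stack: ebcdb
  Read 'b': matches stack top 'b' => pop. Stack: ebcd
  Read 'b': push. Stack: ebcdb
  Read 'd': push. Stack: ebcdbd
Final stack: "ebcdbd" (length 6)

6


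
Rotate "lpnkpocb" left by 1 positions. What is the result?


Input: "lpnkpocb", rotate left by 1
First 1 characters: "l"
Remaining characters: "pnkpocb"
Concatenate remaining + first: "pnkpocb" + "l" = "pnkpocbl"

pnkpocbl


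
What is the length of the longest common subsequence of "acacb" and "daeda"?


LCS of "acacb" and "daeda"
DP table:
           d    a    e    d    a
      0    0    0    0    0    0
  a   0    0    1    1    1    1
  c   0    0    1    1    1    1
  a   0    0    1    1    1    2
  c   0    0    1    1    1    2
  b   0    0    1    1    1    2
LCS length = dp[5][5] = 2

2


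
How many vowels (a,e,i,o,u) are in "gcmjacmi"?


Input: gcmjacmi
Checking each character:
  'g' at position 0: consonant
  'c' at position 1: consonant
  'm' at position 2: consonant
  'j' at position 3: consonant
  'a' at position 4: vowel (running total: 1)
  'c' at position 5: consonant
  'm' at position 6: consonant
  'i' at position 7: vowel (running total: 2)
Total vowels: 2

2


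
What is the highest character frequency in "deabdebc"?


Input: deabdebc
Character counts:
  'a': 1
  'b': 2
  'c': 1
  'd': 2
  'e': 2
Maximum frequency: 2

2


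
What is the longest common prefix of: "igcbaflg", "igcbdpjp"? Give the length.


Words: igcbaflg, igcbdpjp
  Position 0: all 'i' => match
  Position 1: all 'g' => match
  Position 2: all 'c' => match
  Position 3: all 'b' => match
  Position 4: ('a', 'd') => mismatch, stop
LCP = "igcb" (length 4)

4


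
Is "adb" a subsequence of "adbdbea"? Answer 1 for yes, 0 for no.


Check if "adb" is a subsequence of "adbdbea"
Greedy scan:
  Position 0 ('a'): matches sub[0] = 'a'
  Position 1 ('d'): matches sub[1] = 'd'
  Position 2 ('b'): matches sub[2] = 'b'
  Position 3 ('d'): no match needed
  Position 4 ('b'): no match needed
  Position 5 ('e'): no match needed
  Position 6 ('a'): no match needed
All 3 characters matched => is a subsequence

1


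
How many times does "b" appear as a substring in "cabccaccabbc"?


Searching for "b" in "cabccaccabbc"
Scanning each position:
  Position 0: "c" => no
  Position 1: "a" => no
  Position 2: "b" => MATCH
  Position 3: "c" => no
  Position 4: "c" => no
  Position 5: "a" => no
  Position 6: "c" => no
  Position 7: "c" => no
  Position 8: "a" => no
  Position 9: "b" => MATCH
  Position 10: "b" => MATCH
  Position 11: "c" => no
Total occurrences: 3

3


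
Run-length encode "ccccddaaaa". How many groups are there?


Input: ccccddaaaa
Scanning for consecutive runs:
  Group 1: 'c' x 4 (positions 0-3)
  Group 2: 'd' x 2 (positions 4-5)
  Group 3: 'a' x 4 (positions 6-9)
Total groups: 3

3


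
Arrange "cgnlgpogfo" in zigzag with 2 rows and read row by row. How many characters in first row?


Zigzag "cgnlgpogfo" into 2 rows:
Placing characters:
  'c' => row 0
  'g' => row 1
  'n' => row 0
  'l' => row 1
  'g' => row 0
  'p' => row 1
  'o' => row 0
  'g' => row 1
  'f' => row 0
  'o' => row 1
Rows:
  Row 0: "cngof"
  Row 1: "glpgo"
First row length: 5

5


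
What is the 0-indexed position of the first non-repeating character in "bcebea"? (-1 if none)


Input: bcebea
Character frequencies:
  'a': 1
  'b': 2
  'c': 1
  'e': 2
Scanning left to right for freq == 1:
  Position 0 ('b'): freq=2, skip
  Position 1 ('c'): unique! => answer = 1

1


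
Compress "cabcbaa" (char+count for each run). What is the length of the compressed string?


Input: cabcbaa
Runs:
  'c' x 1 => "c1"
  'a' x 1 => "a1"
  'b' x 1 => "b1"
  'c' x 1 => "c1"
  'b' x 1 => "b1"
  'a' x 2 => "a2"
Compressed: "c1a1b1c1b1a2"
Compressed length: 12

12


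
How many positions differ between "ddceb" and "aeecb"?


Comparing "ddceb" and "aeecb" position by position:
  Position 0: 'd' vs 'a' => DIFFER
  Position 1: 'd' vs 'e' => DIFFER
  Position 2: 'c' vs 'e' => DIFFER
  Position 3: 'e' vs 'c' => DIFFER
  Position 4: 'b' vs 'b' => same
Positions that differ: 4

4


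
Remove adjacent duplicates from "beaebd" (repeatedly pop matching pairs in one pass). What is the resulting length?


Input: beaebd
Stack-based adjacent duplicate removal:
  Read 'b': push. Stack: b
  Read 'e': push. Stack: be
  Read 'a': push. Stack: bea
  Read 'e': push. Stack: beae
  Read 'b': push. Stack: beaeb
  Read 'd': push. Stack: beaebd
Final stack: "beaebd" (length 6)

6


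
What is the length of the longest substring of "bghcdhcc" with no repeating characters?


Input: "bghcdhcc"
Sliding window (track last position of each char):
  Position 0 ('b'): window [0,0] length 1 -- new best
  Position 1 ('g'): window [0,1] length 2 -- new best
  Position 2 ('h'): window [0,2] length 3 -- new best
  Position 3 ('c'): window [0,3] length 4 -- new best
  Position 4 ('d'): window [0,4] length 5 -- new best
  Position 5 ('h'): repeat (last at 2), move window start to 3
  Position 5 ('h'): window [3,5] length 3
  Position 6 ('c'): repeat (last at 3), move window start to 4
  Position 6 ('c'): window [4,6] length 3
  Position 7 ('c'): repeat (last at 6), move window start to 7
  Position 7 ('c'): window [7,7] length 1
Longest substring with no repeats: "bghcd" with length 5

5


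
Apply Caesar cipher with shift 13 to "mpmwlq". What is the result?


Caesar cipher: shift "mpmwlq" by 13
  'm' (pos 12) + 13 = pos 25 = 'z'
  'p' (pos 15) + 13 = pos 2 = 'c'
  'm' (pos 12) + 13 = pos 25 = 'z'
  'w' (pos 22) + 13 = pos 9 = 'j'
  'l' (pos 11) + 13 = pos 24 = 'y'
  'q' (pos 16) + 13 = pos 3 = 'd'
Result: zczjyd

zczjyd


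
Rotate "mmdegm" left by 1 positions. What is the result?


Input: "mmdegm", rotate left by 1
First 1 characters: "m"
Remaining characters: "mdegm"
Concatenate remaining + first: "mdegm" + "m" = "mdegmm"

mdegmm


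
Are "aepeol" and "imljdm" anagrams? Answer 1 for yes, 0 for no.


Strings: "aepeol", "imljdm"
Sorted first:  aeelop
Sorted second: dijlmm
Differ at position 0: 'a' vs 'd' => not anagrams

0


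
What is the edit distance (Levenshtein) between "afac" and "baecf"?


Computing edit distance: "afac" -> "baecf"
DP table:
           b    a    e    c    f
      0    1    2    3    4    5
  a   1    1    1    2    3    4
  f   2    2    2    2    3    3
  a   3    3    2    3    3    4
  c   4    4    3    3    3    4
Edit distance = dp[4][5] = 4

4


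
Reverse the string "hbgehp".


Input: hbgehp
Reading characters right to left:
  Position 5: 'p'
  Position 4: 'h'
  Position 3: 'e'
  Position 2: 'g'
  Position 1: 'b'
  Position 0: 'h'
Reversed: phegbh

phegbh


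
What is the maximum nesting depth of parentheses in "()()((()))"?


Input: "()()((()))"
Tracking depth:
  Position 0 '(': depth becomes 1
  Position 1 ')': depth becomes 0
  Position 2 '(': depth becomes 1
  Position 3 ')': depth becomes 0
  Position 4 '(': depth becomes 1
  Position 5 '(': depth becomes 2
  Position 6 '(': depth becomes 3
  Position 7 ')': depth becomes 2
  Position 8 ')': depth becomes 1
  Position 9 ')': depth becomes 0
Maximum depth reached: 3

3


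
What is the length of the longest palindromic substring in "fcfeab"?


Input: "fcfeab"
Checking substrings for palindromes:
  [0:3] "fcf" (len 3) => palindrome
Longest palindromic substring: "fcf" with length 3

3


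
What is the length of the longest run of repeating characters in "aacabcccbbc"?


Input: "aacabcccbbc"
Scanning for longest run:
  Position 1 ('a'): continues run of 'a', length=2
  Position 2 ('c'): new char, reset run to 1
  Position 3 ('a'): new char, reset run to 1
  Position 4 ('b'): new char, reset run to 1
  Position 5 ('c'): new char, reset run to 1
  Position 6 ('c'): continues run of 'c', length=2
  Position 7 ('c'): continues run of 'c', length=3
  Position 8 ('b'): new char, reset run to 1
  Position 9 ('b'): continues run of 'b', length=2
  Position 10 ('c'): new char, reset run to 1
Longest run: 'c' with length 3

3


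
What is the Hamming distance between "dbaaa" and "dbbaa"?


Comparing "dbaaa" and "dbbaa" position by position:
  Position 0: 'd' vs 'd' => same
  Position 1: 'b' vs 'b' => same
  Position 2: 'a' vs 'b' => differ
  Position 3: 'a' vs 'a' => same
  Position 4: 'a' vs 'a' => same
Total differences (Hamming distance): 1

1


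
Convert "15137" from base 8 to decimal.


Input: "15137" in base 8
Positional expansion:
  Digit '1' (value 1) x 8^4 = 4096
  Digit '5' (value 5) x 8^3 = 2560
  Digit '1' (value 1) x 8^2 = 64
  Digit '3' (value 3) x 8^1 = 24
  Digit '7' (value 7) x 8^0 = 7
Sum = 6751

6751


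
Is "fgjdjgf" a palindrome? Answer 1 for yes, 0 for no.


Input: fgjdjgf
Reversed: fgjdjgf
  Compare pos 0 ('f') with pos 6 ('f'): match
  Compare pos 1 ('g') with pos 5 ('g'): match
  Compare pos 2 ('j') with pos 4 ('j'): match
Result: palindrome

1


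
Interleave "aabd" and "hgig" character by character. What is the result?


Interleaving "aabd" and "hgig":
  Position 0: 'a' from first, 'h' from second => "ah"
  Position 1: 'a' from first, 'g' from second => "ag"
  Position 2: 'b' from first, 'i' from second => "bi"
  Position 3: 'd' from first, 'g' from second => "dg"
Result: ahagbidg

ahagbidg


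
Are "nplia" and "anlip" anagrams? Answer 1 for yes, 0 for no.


Strings: "nplia", "anlip"
Sorted first:  ailnp
Sorted second: ailnp
Sorted forms match => anagrams

1


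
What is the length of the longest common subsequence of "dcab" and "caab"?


LCS of "dcab" and "caab"
DP table:
           c    a    a    b
      0    0    0    0    0
  d   0    0    0    0    0
  c   0    1    1    1    1
  a   0    1    2    2    2
  b   0    1    2    2    3
LCS length = dp[4][4] = 3

3


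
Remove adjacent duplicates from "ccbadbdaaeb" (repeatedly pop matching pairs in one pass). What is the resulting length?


Input: ccbadbdaaeb
Stack-based adjacent duplicate removal:
  Read 'c': push. Stack: c
  Read 'c': matches stack top 'c' => pop. Stack: (empty)
  Read 'b': push. Stack: b
  Read 'a': push. Stack: ba
  Read 'd': push. Stack: bad
  Read 'b': push. Stack: badb
  Read 'd': push. Stack: badbd
  Read 'a': push. Stack: badbda
  Read 'a': matches stack top 'a' => pop. Stack: badbd
  Read 'e': push. Stack: badbde
  Read 'b': push. Stack: badbdeb
Final stack: "badbdeb" (length 7)

7


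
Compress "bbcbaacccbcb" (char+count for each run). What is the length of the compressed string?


Input: bbcbaacccbcb
Runs:
  'b' x 2 => "b2"
  'c' x 1 => "c1"
  'b' x 1 => "b1"
  'a' x 2 => "a2"
  'c' x 3 => "c3"
  'b' x 1 => "b1"
  'c' x 1 => "c1"
  'b' x 1 => "b1"
Compressed: "b2c1b1a2c3b1c1b1"
Compressed length: 16

16


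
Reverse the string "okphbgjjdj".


Input: okphbgjjdj
Reading characters right to left:
  Position 9: 'j'
  Position 8: 'd'
  Position 7: 'j'
  Position 6: 'j'
  Position 5: 'g'
  Position 4: 'b'
  Position 3: 'h'
  Position 2: 'p'
  Position 1: 'k'
  Position 0: 'o'
Reversed: jdjjgbhpko

jdjjgbhpko


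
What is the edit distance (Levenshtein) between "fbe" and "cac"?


Computing edit distance: "fbe" -> "cac"
DP table:
           c    a    c
      0    1    2    3
  f   1    1    2    3
  b   2    2    2    3
  e   3    3    3    3
Edit distance = dp[3][3] = 3

3


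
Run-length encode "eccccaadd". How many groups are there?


Input: eccccaadd
Scanning for consecutive runs:
  Group 1: 'e' x 1 (positions 0-0)
  Group 2: 'c' x 4 (positions 1-4)
  Group 3: 'a' x 2 (positions 5-6)
  Group 4: 'd' x 2 (positions 7-8)
Total groups: 4

4


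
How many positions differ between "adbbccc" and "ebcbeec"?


Comparing "adbbccc" and "ebcbeec" position by position:
  Position 0: 'a' vs 'e' => DIFFER
  Position 1: 'd' vs 'b' => DIFFER
  Position 2: 'b' vs 'c' => DIFFER
  Position 3: 'b' vs 'b' => same
  Position 4: 'c' vs 'e' => DIFFER
  Position 5: 'c' vs 'e' => DIFFER
  Position 6: 'c' vs 'c' => same
Positions that differ: 5

5


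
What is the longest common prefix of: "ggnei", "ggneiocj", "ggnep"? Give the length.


Words: ggnei, ggneiocj, ggnep
  Position 0: all 'g' => match
  Position 1: all 'g' => match
  Position 2: all 'n' => match
  Position 3: all 'e' => match
  Position 4: ('i', 'i', 'p') => mismatch, stop
LCP = "ggne" (length 4)

4


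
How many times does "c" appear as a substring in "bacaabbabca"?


Searching for "c" in "bacaabbabca"
Scanning each position:
  Position 0: "b" => no
  Position 1: "a" => no
  Position 2: "c" => MATCH
  Position 3: "a" => no
  Position 4: "a" => no
  Position 5: "b" => no
  Position 6: "b" => no
  Position 7: "a" => no
  Position 8: "b" => no
  Position 9: "c" => MATCH
  Position 10: "a" => no
Total occurrences: 2

2


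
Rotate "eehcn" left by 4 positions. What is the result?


Input: "eehcn", rotate left by 4
First 4 characters: "eehc"
Remaining characters: "n"
Concatenate remaining + first: "n" + "eehc" = "neehc"

neehc


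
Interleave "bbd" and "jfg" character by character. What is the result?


Interleaving "bbd" and "jfg":
  Position 0: 'b' from first, 'j' from second => "bj"
  Position 1: 'b' from first, 'f' from second => "bf"
  Position 2: 'd' from first, 'g' from second => "dg"
Result: bjbfdg

bjbfdg


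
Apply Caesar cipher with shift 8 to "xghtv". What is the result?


Caesar cipher: shift "xghtv" by 8
  'x' (pos 23) + 8 = pos 5 = 'f'
  'g' (pos 6) + 8 = pos 14 = 'o'
  'h' (pos 7) + 8 = pos 15 = 'p'
  't' (pos 19) + 8 = pos 1 = 'b'
  'v' (pos 21) + 8 = pos 3 = 'd'
Result: fopbd

fopbd


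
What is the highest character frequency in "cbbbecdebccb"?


Input: cbbbecdebccb
Character counts:
  'b': 5
  'c': 4
  'd': 1
  'e': 2
Maximum frequency: 5

5


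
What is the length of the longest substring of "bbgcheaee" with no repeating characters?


Input: "bbgcheaee"
Sliding window (track last position of each char):
  Position 0 ('b'): window [0,0] length 1 -- new best
  Position 1 ('b'): repeat (last at 0), move window start to 1
  Position 1 ('b'): window [1,1] length 1
  Position 2 ('g'): window [1,2] length 2 -- new best
  Position 3 ('c'): window [1,3] length 3 -- new best
  Position 4 ('h'): window [1,4] length 4 -- new best
  Position 5 ('e'): window [1,5] length 5 -- new best
  Position 6 ('a'): window [1,6] length 6 -- new best
  Position 7 ('e'): repeat (last at 5), move window start to 6
  Position 7 ('e'): window [6,7] length 2
  Position 8 ('e'): repeat (last at 7), move window start to 8
  Position 8 ('e'): window [8,8] length 1
Longest substring with no repeats: "bgchea" with length 6

6


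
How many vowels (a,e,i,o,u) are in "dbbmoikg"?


Input: dbbmoikg
Checking each character:
  'd' at position 0: consonant
  'b' at position 1: consonant
  'b' at position 2: consonant
  'm' at position 3: consonant
  'o' at position 4: vowel (running total: 1)
  'i' at position 5: vowel (running total: 2)
  'k' at position 6: consonant
  'g' at position 7: consonant
Total vowels: 2

2
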